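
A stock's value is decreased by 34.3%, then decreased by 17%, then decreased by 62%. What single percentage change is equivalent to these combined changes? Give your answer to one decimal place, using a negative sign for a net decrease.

A 34.3% decrease multiplies by 0.657.
Then a 17% decrease: 0.657 × 0.83 = 0.54531.
Then a 62% decrease: 0.54531 × 0.38 = 0.2072178.
Overall factor 0.2072178, i.e. -79.3%.

-79.3%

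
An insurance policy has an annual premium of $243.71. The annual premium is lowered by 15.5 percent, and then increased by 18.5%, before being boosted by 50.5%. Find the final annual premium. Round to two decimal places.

Each change multiplies by a factor: 0.845 × 1.185 × 1.505 = 1.506994125.
$243.71 × 1.506994125 = $367.26953820375 ≈ $367.27.

$367.27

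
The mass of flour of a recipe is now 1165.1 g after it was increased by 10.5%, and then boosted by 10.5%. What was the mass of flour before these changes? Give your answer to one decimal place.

954.2 g

Undoing the 10.5% increase: 1165.1 ÷ 1.105 ≈ 1054.38914.
Undoing the 10.5% increase: 1054.38914 ÷ 1.105 ≈ 954.2 g.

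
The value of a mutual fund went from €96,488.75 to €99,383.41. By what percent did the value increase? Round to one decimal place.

Change: €99,383.41 − €96,488.75 = €2,894.66.
Relative to the original: €2,894.66 ÷ €96,488.75 ≈ 3.0%.
So the value increased by 3.0%.

3.0%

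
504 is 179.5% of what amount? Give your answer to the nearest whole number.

281

504 ÷ 1.795 ≈ 281.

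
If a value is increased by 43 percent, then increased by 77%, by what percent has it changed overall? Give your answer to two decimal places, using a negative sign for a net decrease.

153.11%

A 43% increase multiplies by 1.43.
Then a 77% increase: 1.43 × 1.77 = 2.5311.
Overall factor 2.5311, i.e. 153.11%.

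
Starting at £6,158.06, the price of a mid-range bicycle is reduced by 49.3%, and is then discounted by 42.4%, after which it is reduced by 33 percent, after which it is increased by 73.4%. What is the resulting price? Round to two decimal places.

49.3% decrease: £6,158.06 × 0.507 = £3122.13642.
42.4% decrease: £3122.13642 × 0.576 = £1798.35057792.
Apply the 33% decrease: £1798.35057792 × 0.67 = £1204.8948872064.
73.4% increase: £1204.8948872064 × 1.734 = £2089.2877344158976 ≈ £2,089.29.

£2,089.29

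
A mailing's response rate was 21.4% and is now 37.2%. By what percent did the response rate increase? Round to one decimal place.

73.8%

The change is 37.2 − 21.4 = 15.8 percentage points.
Relative to the original 21.4%, that is 15.8 ÷ 21.4 ≈ 73.8%.
So the response rate rose by 73.8%.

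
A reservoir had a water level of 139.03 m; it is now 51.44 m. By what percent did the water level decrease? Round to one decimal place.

Change: 51.44 − 139.03 = -87.59.
Relative to the original: -87.59 ÷ 139.03 ≈ -63.0%.
So the water level decreased by 63.0%.

63.0%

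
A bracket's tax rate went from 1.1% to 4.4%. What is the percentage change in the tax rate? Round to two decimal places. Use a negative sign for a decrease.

The change is 4.4 − 1.1 = 3.3 percentage points.
Relative to the original 1.1%, that is 3.3 ÷ 1.1 = 300.00%.

300.00%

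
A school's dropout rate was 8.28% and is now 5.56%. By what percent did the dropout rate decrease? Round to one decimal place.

32.9%

The change is 5.56 − 8.28 = -2.72 percentage points.
Relative to the original 8.28%, that is -2.72 ÷ 8.28 ≈ -32.9%.
So the dropout rate fell by 32.9%.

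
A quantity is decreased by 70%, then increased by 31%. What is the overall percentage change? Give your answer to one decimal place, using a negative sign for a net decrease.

The combined multiplier is 0.3 × 1.31 = 0.393.
That corresponds to a decrease of 60.7%.

-60.7%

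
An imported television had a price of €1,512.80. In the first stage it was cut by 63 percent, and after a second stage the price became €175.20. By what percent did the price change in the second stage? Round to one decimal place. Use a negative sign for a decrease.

-68.7%

After the first stage: €1,512.80 × 0.37 = €559.736.
Second-stage multiplier: €175.20 ÷ €559.736 ≈ 0.313.
That is a change of -68.7%.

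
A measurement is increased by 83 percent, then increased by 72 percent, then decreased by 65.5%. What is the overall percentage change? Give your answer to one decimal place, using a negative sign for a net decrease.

8.6%

The combined multiplier is 1.83 × 1.72 × 0.345 = 1.085922.
That corresponds to an increase of 8.6%.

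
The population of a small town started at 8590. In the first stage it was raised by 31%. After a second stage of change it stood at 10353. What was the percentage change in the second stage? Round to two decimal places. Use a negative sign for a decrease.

-8.00%

After the first stage: 8590 × 1.31 = 11252.9.
Second-stage multiplier: 10353 ÷ 11252.9 ≈ 0.92003.
That is a change of -8.00%.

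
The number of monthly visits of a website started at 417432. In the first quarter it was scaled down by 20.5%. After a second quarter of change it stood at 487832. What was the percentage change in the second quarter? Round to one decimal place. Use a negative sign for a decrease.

After the first quarter: 417432 × 0.795 = 331858.44.
Second-quarter multiplier: 487832 ÷ 331858.44 ≈ 1.47.
That is a change of 47.0%.

47.0%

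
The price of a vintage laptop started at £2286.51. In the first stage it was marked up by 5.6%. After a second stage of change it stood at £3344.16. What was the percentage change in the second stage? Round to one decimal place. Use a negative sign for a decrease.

After the first stage: £2286.51 × 1.056 = £2414.55456.
Second-stage multiplier: £3344.16 ÷ £2414.55456 ≈ 1.385.
That is a change of 38.5%.

38.5%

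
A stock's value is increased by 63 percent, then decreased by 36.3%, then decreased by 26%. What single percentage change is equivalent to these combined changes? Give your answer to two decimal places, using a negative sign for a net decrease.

The combined multiplier is 1.63 × 0.637 × 0.74 = 0.7683494.
That corresponds to a decrease of 23.17%.

-23.17%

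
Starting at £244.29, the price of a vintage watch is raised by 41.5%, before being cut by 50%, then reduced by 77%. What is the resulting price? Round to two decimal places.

£39.75

Each change multiplies by a factor: 1.415 × 0.5 × 0.23 = 0.162725.
£244.29 × 0.162725 = £39.75209025 ≈ £39.75.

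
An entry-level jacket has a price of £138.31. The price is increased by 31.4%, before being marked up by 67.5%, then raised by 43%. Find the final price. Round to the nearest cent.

31.4% increase: £138.31 × 1.314 = £181.73934.
Apply the 67.5% increase: £181.73934 × 1.675 = £304.4133945.
43% increase: £304.4133945 × 1.43 = £435.311154135 ≈ £435.31.

£435.31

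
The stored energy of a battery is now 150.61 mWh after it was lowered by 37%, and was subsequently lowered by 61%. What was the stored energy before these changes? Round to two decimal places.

Undoing the 61% decrease: 150.61 ÷ 0.39 ≈ 386.179487.
Undoing the 37% decrease: 386.179487 ÷ 0.63 ≈ 612.98 mWh.

612.98 mWh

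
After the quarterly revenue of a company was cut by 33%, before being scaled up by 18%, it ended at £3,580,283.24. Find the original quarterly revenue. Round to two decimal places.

£4,528,564.69

The overall multiplier applied was 0.67 × 1.18 = 0.7906.
So the original quarterly revenue was £3,580,283.24 ÷ 0.7906 ≈ £4,528,564.69.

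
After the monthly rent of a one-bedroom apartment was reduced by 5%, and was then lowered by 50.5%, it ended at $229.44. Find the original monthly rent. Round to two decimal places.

The overall multiplier applied was 0.95 × 0.495 = 0.47025.
So the original monthly rent was $229.44 ÷ 0.47025 ≈ $487.91.

$487.91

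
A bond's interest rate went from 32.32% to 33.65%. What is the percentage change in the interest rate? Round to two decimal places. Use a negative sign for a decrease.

The change is 33.65 − 32.32 = 1.33 percentage points.
Relative to the original 32.32%, that is 1.33 ÷ 32.32 ≈ 4.12%.

4.12%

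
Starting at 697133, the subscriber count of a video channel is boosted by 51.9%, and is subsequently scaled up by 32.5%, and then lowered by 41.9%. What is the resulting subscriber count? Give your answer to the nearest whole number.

Each change multiplies by a factor: 1.519 × 1.325 × 0.581 = 1.169364175.
697133 × 1.169364175 = 815202.355410275 ≈ 815202.

815202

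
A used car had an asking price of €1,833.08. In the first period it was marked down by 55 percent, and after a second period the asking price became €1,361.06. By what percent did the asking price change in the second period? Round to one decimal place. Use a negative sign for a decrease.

65.0%

After the first period: €1,833.08 × 0.45 = €824.886.
Second-period multiplier: €1,361.06 ÷ €824.886 ≈ 1.65.
That is a change of 65.0%.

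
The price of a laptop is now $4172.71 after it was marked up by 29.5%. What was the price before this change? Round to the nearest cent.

The overall multiplier applied was 1.295.
So the original price was $4172.71 ÷ 1.295 ≈ $3222.17.

$3222.17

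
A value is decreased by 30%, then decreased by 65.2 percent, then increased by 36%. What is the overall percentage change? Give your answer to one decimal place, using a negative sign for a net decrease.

-66.9%

A 30% decrease multiplies by 0.7.
Then a 65.2% decrease: 0.7 × 0.348 = 0.2436.
Then a 36% increase: 0.2436 × 1.36 = 0.331296.
Overall factor 0.331296, i.e. -66.9%.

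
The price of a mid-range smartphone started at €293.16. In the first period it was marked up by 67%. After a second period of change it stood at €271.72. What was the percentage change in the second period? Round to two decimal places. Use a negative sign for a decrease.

-44.50%

After the first period: €293.16 × 1.67 = €489.5772.
Second-period multiplier: €271.72 ÷ €489.5772 ≈ 0.55501.
That is a change of -44.50%.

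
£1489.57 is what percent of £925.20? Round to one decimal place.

161.0%

£1489.57 ÷ £925.20 ≈ 161.0%.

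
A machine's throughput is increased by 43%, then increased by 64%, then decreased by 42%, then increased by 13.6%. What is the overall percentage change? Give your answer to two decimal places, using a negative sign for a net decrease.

A 43% increase multiplies by 1.43.
Then a 64% increase: 1.43 × 1.64 = 2.3452.
Then a 42% decrease: 2.3452 × 0.58 = 1.360216.
Then a 13.6% increase: 1.360216 × 1.136 = 1.545205376.
Overall factor 1.545205376, i.e. 54.52%.

54.52%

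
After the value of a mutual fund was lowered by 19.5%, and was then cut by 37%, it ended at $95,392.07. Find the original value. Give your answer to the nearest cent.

Undoing the 37% decrease: $95,392.07 ÷ 0.63 ≈ $151415.984127.
Undoing the 19.5% decrease: $151415.984127 ÷ 0.805 ≈ $188,094.39.

$188,094.39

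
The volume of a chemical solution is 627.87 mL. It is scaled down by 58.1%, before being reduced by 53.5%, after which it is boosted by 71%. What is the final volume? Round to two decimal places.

Each change multiplies by a factor: 0.419 × 0.465 × 1.71 = 0.33316785.
627.87 × 0.33316785 = 209.1860979795 ≈ 209.19.

209.19 mL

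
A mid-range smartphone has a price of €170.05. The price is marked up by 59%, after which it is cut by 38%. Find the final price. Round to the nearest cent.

Apply the 59% increase: €170.05 × 1.59 = €270.3795.
Apply the 38% decrease: €270.3795 × 0.62 = €167.63529 ≈ €167.64.

€167.64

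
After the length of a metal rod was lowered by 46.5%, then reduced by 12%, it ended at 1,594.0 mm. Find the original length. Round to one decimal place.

The overall multiplier applied was 0.535 × 0.88 = 0.4708.
So the original length was 1,594.0 ÷ 0.4708 ≈ 3,385.7 mm.

3,385.7 mm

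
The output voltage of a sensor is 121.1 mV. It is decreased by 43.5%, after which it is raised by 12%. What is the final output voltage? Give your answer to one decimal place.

76.6 mV

Each change multiplies by a factor: 0.565 × 1.12 = 0.6328.
121.1 × 0.6328 = 76.63208 ≈ 76.6.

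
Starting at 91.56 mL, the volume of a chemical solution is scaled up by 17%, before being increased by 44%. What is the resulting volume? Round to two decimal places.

After the 17% increase: 91.56 × 1.17 = 107.1252.
Apply the 44% increase: 107.1252 × 1.44 = 154.260288 ≈ 154.26.

154.26 mL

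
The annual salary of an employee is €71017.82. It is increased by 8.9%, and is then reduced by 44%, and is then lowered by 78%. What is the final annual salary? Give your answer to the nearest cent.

€9528.09

Each change multiplies by a factor: 1.089 × 0.56 × 0.22 = 0.1341648.
€71017.82 × 0.1341648 = €9528.091616736 ≈ €9528.09.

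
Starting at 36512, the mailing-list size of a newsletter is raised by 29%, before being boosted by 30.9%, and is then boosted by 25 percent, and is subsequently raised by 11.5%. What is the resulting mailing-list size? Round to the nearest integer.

85931

Each change multiplies by a factor: 1.29 × 1.309 × 1.25 × 1.115 = 2.3535001875.
36512 × 2.3535001875 = 85930.998846 ≈ 85931.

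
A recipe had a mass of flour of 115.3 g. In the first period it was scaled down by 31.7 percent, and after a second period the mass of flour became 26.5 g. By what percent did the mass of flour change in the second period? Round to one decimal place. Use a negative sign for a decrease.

After the first period: 115.3 × 0.683 = 78.7499.
Second-period multiplier: 26.5 ÷ 78.7499 ≈ 0.33651.
That is a change of -66.3%.

-66.3%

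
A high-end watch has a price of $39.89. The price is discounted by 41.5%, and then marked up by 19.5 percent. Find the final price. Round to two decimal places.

Apply the 41.5% decrease: $39.89 × 0.585 = $23.33565.
After the 19.5% increase: $23.33565 × 1.195 = $27.88610175 ≈ $27.89.

$27.89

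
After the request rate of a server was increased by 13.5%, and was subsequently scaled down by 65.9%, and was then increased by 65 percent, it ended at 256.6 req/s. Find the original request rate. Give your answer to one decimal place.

Undoing the 65% increase: 256.6 ÷ 1.65 ≈ 155.515152.
Undoing the 65.9% decrease: 155.515152 ÷ 0.341 ≈ 456.056164.
Undoing the 13.5% increase: 456.056164 ÷ 1.135 ≈ 401.8 req/s.

401.8 req/s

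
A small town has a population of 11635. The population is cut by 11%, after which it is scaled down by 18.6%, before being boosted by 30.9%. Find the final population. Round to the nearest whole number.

11034

Each change multiplies by a factor: 0.89 × 0.814 × 1.309 = 0.94831814.
11635 × 0.94831814 = 11033.6815589 ≈ 11034.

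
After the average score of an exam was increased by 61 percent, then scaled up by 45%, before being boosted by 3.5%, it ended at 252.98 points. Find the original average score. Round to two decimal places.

104.70 points

Undoing the 3.5% increase: 252.98 ÷ 1.035 ≈ 244.425121.
Undoing the 45% increase: 244.425121 ÷ 1.45 ≈ 168.569049.
Undoing the 61% increase: 168.569049 ÷ 1.61 ≈ 104.70 points.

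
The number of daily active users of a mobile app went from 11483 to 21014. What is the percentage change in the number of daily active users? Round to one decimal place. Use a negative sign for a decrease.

83.0%

Change: 21014 − 11483 = 9531.
Relative to the original: 9531 ÷ 11483 ≈ 83.0%.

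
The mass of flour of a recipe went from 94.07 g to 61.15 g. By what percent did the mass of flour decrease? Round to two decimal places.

Change: 61.15 − 94.07 = -32.92.
Relative to the original: -32.92 ÷ 94.07 ≈ -35.00%.
So the mass of flour decreased by 35.00%.

35.00%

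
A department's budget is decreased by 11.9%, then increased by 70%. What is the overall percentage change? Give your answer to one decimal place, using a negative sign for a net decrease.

49.8%

An 11.9% decrease multiplies by 0.881.
Then a 70% increase: 0.881 × 1.7 = 1.4977.
Overall factor 1.4977, i.e. 49.8%.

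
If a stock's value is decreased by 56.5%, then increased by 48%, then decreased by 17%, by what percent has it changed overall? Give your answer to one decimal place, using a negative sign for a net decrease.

-46.6%

A 56.5% decrease multiplies by 0.435.
Then a 48% increase: 0.435 × 1.48 = 0.6438.
Then a 17% decrease: 0.6438 × 0.83 = 0.534354.
Overall factor 0.534354, i.e. -46.6%.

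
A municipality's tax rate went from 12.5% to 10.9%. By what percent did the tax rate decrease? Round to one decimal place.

12.8%

The change is 10.9 − 12.5 = -1.6 percentage points.
Relative to the original 12.5%, that is -1.6 ÷ 12.5 = -12.8%.
So the tax rate fell by 12.8%.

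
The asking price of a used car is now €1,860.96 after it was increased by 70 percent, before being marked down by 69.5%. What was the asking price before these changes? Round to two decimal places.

€3,589.12

The overall multiplier applied was 1.7 × 0.305 = 0.5185.
So the original asking price was €1,860.96 ÷ 0.5185 ≈ €3,589.12.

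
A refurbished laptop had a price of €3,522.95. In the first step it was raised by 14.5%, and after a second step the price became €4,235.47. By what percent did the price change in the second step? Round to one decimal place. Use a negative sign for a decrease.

After the first step: €3,522.95 × 1.145 = €4033.77775.
Second-step multiplier: €4,235.47 ÷ €4033.77775 ≈ 1.05.
That is a change of 5.0%.

5.0%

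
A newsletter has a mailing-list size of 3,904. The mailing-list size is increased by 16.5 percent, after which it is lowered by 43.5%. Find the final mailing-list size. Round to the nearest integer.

2,570

After the 16.5% increase: 3,904 × 1.165 = 4548.16.
Apply the 43.5% decrease: 4548.16 × 0.565 = 2569.7104 ≈ 2,570.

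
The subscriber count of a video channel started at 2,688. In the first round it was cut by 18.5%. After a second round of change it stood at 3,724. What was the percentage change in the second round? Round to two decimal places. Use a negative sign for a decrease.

69.99%

After the first round: 2,688 × 0.815 = 2190.72.
Second-round multiplier: 3,724 ÷ 2190.72 ≈ 1.699898.
That is a change of 69.99%.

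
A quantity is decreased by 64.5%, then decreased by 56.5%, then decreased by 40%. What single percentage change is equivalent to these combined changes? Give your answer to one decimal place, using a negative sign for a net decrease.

The combined multiplier is 0.355 × 0.435 × 0.6 = 0.092655.
That corresponds to a decrease of 90.7%.

-90.7%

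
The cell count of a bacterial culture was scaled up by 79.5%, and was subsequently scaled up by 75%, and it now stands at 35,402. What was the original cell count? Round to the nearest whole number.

11,270

The overall multiplier applied was 1.795 × 1.75 = 3.14125.
So the original cell count was 35,402 ÷ 3.14125 ≈ 11,270.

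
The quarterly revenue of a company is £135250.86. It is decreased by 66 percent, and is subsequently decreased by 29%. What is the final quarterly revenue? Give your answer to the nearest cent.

£32649.56

Each change multiplies by a factor: 0.34 × 0.71 = 0.2414.
£135250.86 × 0.2414 = £32649.557604 ≈ £32649.56.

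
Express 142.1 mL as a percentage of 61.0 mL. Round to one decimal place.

142.1 mL ÷ 61.0 mL ≈ 233.0%.

233.0%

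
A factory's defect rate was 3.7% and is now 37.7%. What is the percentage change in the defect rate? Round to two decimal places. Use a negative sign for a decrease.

The change is 37.7 − 3.7 = 34.0 percentage points.
Relative to the original 3.7%, that is 34.0 ÷ 3.7 ≈ 918.92%.

918.92%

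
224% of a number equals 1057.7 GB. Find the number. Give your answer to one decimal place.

472.2 GB

1057.7 GB ÷ 2.24 ≈ 472.2 GB.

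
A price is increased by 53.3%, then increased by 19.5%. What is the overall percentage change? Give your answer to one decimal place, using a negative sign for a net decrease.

A 53.3% increase multiplies by 1.533.
Then a 19.5% increase: 1.533 × 1.195 = 1.831935.
Overall factor 1.831935, i.e. 83.2%.

83.2%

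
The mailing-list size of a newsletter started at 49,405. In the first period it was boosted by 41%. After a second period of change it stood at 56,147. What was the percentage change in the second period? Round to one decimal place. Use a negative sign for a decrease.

-19.4%

After the first period: 49,405 × 1.41 = 69661.05.
Second-period multiplier: 56,147 ÷ 69661.05 ≈ 0.806.
That is a change of -19.4%.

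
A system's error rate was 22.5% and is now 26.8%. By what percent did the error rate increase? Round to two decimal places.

19.11%

The change is 26.8 − 22.5 = 4.3 percentage points.
Relative to the original 22.5%, that is 4.3 ÷ 22.5 ≈ 19.11%.
So the error rate rose by 19.11%.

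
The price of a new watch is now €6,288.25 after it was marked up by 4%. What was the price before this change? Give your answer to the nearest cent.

€6,046.39

The overall multiplier applied was 1.04.
So the original price was €6,288.25 ÷ 1.04 ≈ €6,046.39.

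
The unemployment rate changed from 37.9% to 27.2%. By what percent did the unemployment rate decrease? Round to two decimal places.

The change is 27.2 − 37.9 = -10.7 percentage points.
Relative to the original 37.9%, that is -10.7 ÷ 37.9 ≈ -28.23%.
So the unemployment rate fell by 28.23%.

28.23%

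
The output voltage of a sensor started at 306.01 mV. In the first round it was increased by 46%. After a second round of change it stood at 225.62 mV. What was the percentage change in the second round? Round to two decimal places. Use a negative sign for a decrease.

-49.50%

After the first round: 306.01 × 1.46 = 446.7746.
Second-round multiplier: 225.62 ÷ 446.7746 ≈ 0.504997.
That is a change of -49.50%.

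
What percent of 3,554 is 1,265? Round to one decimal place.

1,265 ÷ 3,554 ≈ 35.6%.

35.6%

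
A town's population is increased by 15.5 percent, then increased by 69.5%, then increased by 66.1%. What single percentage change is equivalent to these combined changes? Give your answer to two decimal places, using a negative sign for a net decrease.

The combined multiplier is 1.155 × 1.695 × 1.661 = 3.251781225.
That corresponds to an increase of 225.18%.

225.18%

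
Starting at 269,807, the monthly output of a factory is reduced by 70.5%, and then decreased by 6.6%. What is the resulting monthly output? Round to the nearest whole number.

74,340

70.5% decrease: 269,807 × 0.295 = 79593.065.
6.6% decrease: 79593.065 × 0.934 = 74339.92271 ≈ 74,340.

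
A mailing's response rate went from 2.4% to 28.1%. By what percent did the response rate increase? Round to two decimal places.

1070.83%

The change is 28.1 − 2.4 = 25.7 percentage points.
Relative to the original 2.4%, that is 25.7 ÷ 2.4 ≈ 1070.83%.
So the response rate rose by 1070.83%.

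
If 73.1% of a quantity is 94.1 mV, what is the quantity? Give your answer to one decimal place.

128.7 mV

94.1 mV ÷ 0.731 ≈ 128.7 mV.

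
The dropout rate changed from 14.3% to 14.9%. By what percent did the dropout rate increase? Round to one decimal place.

The change is 14.9 − 14.3 = 0.6 percentage points.
Relative to the original 14.3%, that is 0.6 ÷ 14.3 ≈ 4.2%.
So the dropout rate rose by 4.2%.

4.2%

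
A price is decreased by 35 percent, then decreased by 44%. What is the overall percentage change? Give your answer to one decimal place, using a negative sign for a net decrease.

The combined multiplier is 0.65 × 0.56 = 0.364.
That corresponds to a decrease of 63.6%.

-63.6%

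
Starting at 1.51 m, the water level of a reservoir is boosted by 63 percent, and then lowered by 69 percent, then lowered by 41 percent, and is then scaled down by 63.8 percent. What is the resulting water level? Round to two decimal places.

0.16 m

Apply the 63% increase: 1.51 × 1.63 = 2.4613.
After the 69% decrease: 2.4613 × 0.31 = 0.763003.
41% decrease: 0.763003 × 0.59 = 0.45017177.
After the 63.8% decrease: 0.45017177 × 0.362 = 0.16296218074 ≈ 0.16.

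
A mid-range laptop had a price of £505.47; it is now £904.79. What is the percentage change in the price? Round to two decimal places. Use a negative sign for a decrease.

Change: £904.79 − £505.47 = £399.32.
Relative to the original: £399.32 ÷ £505.47 ≈ 79.00%.

79.00%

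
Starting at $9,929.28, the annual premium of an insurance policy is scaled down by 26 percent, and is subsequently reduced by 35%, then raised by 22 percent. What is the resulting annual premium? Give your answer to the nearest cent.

After the 26% decrease: $9,929.28 × 0.74 = $7347.6672.
Apply the 35% decrease: $7347.6672 × 0.65 = $4775.98368.
After the 22% increase: $4775.98368 × 1.22 = $5826.7000896 ≈ $5,826.70.

$5,826.70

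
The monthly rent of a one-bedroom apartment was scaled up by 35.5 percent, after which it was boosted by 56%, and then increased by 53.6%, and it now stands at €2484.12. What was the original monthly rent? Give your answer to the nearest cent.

The overall multiplier applied was 1.355 × 1.56 × 1.536 = 3.2467968.
So the original monthly rent was €2484.12 ÷ 3.2467968 ≈ €765.10.

€765.10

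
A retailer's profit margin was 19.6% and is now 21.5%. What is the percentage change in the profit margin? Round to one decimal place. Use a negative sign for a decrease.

9.7%

The change is 21.5 − 19.6 = 1.9 percentage points.
Relative to the original 19.6%, that is 1.9 ÷ 19.6 ≈ 9.7%.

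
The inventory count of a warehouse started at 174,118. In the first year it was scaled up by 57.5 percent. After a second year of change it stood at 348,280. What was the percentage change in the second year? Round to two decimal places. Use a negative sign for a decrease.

27.00%

After the first year: 174,118 × 1.575 = 274235.85.
Second-year multiplier: 348,280 ÷ 274235.85 ≈ 1.270002.
That is a change of 27.00%.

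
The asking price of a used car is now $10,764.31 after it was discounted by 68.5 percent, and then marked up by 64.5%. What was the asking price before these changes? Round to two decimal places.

Undoing the 64.5% increase: $10,764.31 ÷ 1.645 ≈ $6543.653495.
Undoing the 68.5% decrease: $6543.653495 ÷ 0.315 ≈ $20,773.50.

$20,773.50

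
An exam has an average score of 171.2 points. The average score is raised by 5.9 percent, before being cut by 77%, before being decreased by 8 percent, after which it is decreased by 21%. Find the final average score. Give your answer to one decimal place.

Each change multiplies by a factor: 1.059 × 0.23 × 0.92 × 0.79 = 0.177026676.
171.2 × 0.177026676 = 30.3069669312 ≈ 30.3.

30.3 points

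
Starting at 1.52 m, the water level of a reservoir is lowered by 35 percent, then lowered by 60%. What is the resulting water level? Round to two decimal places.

35% decrease: 1.52 × 0.65 = 0.988.
60% decrease: 0.988 × 0.4 = 0.3952 ≈ 0.40.

0.40 m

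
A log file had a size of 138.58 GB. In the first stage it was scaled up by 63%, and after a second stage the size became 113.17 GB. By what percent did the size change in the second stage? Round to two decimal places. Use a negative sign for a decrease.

-49.90%

After the first stage: 138.58 × 1.63 = 225.8854.
Second-stage multiplier: 113.17 ÷ 225.8854 ≈ 0.501006.
That is a change of -49.90%.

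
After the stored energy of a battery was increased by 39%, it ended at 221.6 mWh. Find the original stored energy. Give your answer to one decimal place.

159.4 mWh

The overall multiplier applied was 1.39.
So the original stored energy was 221.6 ÷ 1.39 ≈ 159.4 mWh.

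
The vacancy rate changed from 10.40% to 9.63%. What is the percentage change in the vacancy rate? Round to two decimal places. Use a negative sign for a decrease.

-7.40%

The change is 9.63 − 10.40 = -0.77 percentage points.
Relative to the original 10.40%, that is -0.77 ÷ 10.40 ≈ -7.40%.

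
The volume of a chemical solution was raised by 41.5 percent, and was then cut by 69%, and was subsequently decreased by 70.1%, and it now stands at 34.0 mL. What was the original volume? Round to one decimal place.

Undoing the 70.1% decrease: 34.0 ÷ 0.299 ≈ 113.712375.
Undoing the 69% decrease: 113.712375 ÷ 0.31 ≈ 366.814113.
Undoing the 41.5% increase: 366.814113 ÷ 1.415 ≈ 259.2 mL.

259.2 mL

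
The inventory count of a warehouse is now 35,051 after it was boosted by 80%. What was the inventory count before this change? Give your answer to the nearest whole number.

The overall multiplier applied was 1.8.
So the original inventory count was 35,051 ÷ 1.8 ≈ 19,473.

19,473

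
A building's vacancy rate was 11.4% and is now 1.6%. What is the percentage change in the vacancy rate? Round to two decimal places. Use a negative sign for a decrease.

The change is 1.6 − 11.4 = -9.8 percentage points.
Relative to the original 11.4%, that is -9.8 ÷ 11.4 ≈ -85.96%.

-85.96%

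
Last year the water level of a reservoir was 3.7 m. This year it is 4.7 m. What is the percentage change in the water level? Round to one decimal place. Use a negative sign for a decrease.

Change: 4.7 − 3.7 = 1.0.
Relative to the original: 1.0 ÷ 3.7 ≈ 27.0%.

27.0%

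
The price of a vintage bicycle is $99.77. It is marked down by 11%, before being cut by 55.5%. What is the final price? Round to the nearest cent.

Each change multiplies by a factor: 0.89 × 0.445 = 0.39605.
$99.77 × 0.39605 = $39.5139085 ≈ $39.51.

$39.51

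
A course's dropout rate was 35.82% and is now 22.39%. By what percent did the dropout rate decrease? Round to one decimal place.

The change is 22.39 − 35.82 = -13.43 percentage points.
Relative to the original 35.82%, that is -13.43 ÷ 35.82 ≈ -37.5%.
So the dropout rate fell by 37.5%.

37.5%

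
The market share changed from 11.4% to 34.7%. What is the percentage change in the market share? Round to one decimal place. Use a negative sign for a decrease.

204.4%

The change is 34.7 − 11.4 = 23.3 percentage points.
Relative to the original 11.4%, that is 23.3 ÷ 11.4 ≈ 204.4%.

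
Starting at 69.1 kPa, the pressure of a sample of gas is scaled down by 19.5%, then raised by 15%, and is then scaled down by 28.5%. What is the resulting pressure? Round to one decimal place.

45.7 kPa

19.5% decrease: 69.1 × 0.805 = 55.6255.
Apply the 15% increase: 55.6255 × 1.15 = 63.969325.
After the 28.5% decrease: 63.969325 × 0.715 = 45.738067375 ≈ 45.7.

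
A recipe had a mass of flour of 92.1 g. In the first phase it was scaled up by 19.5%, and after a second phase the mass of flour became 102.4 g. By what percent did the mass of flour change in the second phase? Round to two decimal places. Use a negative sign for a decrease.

After the first phase: 92.1 × 1.195 = 110.0595.
Second-phase multiplier: 102.4 ÷ 110.0595 ≈ 0.930406.
That is a change of -6.96%.

-6.96%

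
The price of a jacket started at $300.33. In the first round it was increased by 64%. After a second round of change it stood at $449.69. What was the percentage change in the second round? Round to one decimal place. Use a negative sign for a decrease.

-8.7%

After the first round: $300.33 × 1.64 = $492.5412.
Second-round multiplier: $449.69 ÷ $492.5412 ≈ 0.913.
That is a change of -8.7%.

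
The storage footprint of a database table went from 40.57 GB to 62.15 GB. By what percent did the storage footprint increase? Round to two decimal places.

53.19%

Change: 62.15 − 40.57 = 21.58.
Relative to the original: 21.58 ÷ 40.57 ≈ 53.19%.
So the storage footprint increased by 53.19%.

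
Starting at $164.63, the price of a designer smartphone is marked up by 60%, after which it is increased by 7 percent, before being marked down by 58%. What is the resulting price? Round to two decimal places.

60% increase: $164.63 × 1.6 = $263.408.
Apply the 7% increase: $263.408 × 1.07 = $281.84656.
Apply the 58% decrease: $281.84656 × 0.42 = $118.3755552 ≈ $118.38.

$118.38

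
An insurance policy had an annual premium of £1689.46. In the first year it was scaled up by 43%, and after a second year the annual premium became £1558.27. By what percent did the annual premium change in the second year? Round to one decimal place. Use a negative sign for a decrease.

After the first year: £1689.46 × 1.43 = £2415.9278.
Second-year multiplier: £1558.27 ÷ £2415.9278 ≈ 0.645.
That is a change of -35.5%.

-35.5%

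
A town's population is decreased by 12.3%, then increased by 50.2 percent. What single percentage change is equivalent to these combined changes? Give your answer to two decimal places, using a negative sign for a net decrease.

31.73%

A 12.3% decrease multiplies by 0.877.
Then a 50.2% increase: 0.877 × 1.502 = 1.317254.
Overall factor 1.317254, i.e. 31.73%.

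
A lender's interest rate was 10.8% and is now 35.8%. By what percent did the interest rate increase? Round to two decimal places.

The change is 35.8 − 10.8 = 25.0 percentage points.
Relative to the original 10.8%, that is 25.0 ÷ 10.8 ≈ 231.48%.
So the interest rate rose by 231.48%.

231.48%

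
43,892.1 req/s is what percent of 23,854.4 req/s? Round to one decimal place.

43,892.1 req/s ÷ 23,854.4 req/s ≈ 184.0%.

184.0%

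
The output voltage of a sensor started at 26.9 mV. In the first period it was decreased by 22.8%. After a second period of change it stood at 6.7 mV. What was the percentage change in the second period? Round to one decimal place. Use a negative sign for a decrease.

-67.7%

After the first period: 26.9 × 0.772 = 20.7668.
Second-period multiplier: 6.7 ÷ 20.7668 ≈ 0.32263.
That is a change of -67.7%.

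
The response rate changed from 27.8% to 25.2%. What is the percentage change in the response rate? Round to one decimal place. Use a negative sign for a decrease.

-9.4%

The change is 25.2 − 27.8 = -2.6 percentage points.
Relative to the original 27.8%, that is -2.6 ÷ 27.8 ≈ -9.4%.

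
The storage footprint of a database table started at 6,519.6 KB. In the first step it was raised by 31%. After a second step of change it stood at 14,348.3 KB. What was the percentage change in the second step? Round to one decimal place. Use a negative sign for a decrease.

68.0%

After the first step: 6,519.6 × 1.31 = 8540.676.
Second-step multiplier: 14,348.3 ÷ 8540.676 ≈ 1.68.
That is a change of 68.0%.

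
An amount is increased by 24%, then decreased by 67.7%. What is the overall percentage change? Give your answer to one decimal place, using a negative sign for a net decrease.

-59.9%

The combined multiplier is 1.24 × 0.323 = 0.40052.
That corresponds to a decrease of 59.9%.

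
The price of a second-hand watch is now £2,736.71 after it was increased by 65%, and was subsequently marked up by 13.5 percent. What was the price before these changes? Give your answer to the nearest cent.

£1,461.33

The overall multiplier applied was 1.65 × 1.135 = 1.87275.
So the original price was £2,736.71 ÷ 1.87275 ≈ £1,461.33.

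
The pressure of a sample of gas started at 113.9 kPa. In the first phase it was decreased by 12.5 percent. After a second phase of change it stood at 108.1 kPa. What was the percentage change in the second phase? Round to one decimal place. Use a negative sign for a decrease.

8.5%

After the first phase: 113.9 × 0.875 = 99.6625.
Second-phase multiplier: 108.1 ÷ 99.6625 ≈ 1.08466.
That is a change of 8.5%.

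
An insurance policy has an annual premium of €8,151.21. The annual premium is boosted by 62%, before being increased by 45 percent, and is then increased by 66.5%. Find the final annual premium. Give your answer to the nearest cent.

€31,880.08

Apply the 62% increase: €8,151.21 × 1.62 = €13204.9602.
Apply the 45% increase: €13204.9602 × 1.45 = €19147.19229.
66.5% increase: €19147.19229 × 1.665 = €31880.07516285 ≈ €31,880.08.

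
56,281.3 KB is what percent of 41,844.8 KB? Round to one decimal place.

56,281.3 KB ÷ 41,844.8 KB ≈ 134.5%.

134.5%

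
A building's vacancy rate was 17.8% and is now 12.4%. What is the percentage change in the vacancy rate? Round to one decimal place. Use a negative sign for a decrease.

The change is 12.4 − 17.8 = -5.4 percentage points.
Relative to the original 17.8%, that is -5.4 ÷ 17.8 ≈ -30.3%.

-30.3%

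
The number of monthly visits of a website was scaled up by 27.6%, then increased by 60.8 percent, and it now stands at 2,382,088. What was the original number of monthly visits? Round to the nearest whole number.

1,160,970

The overall multiplier applied was 1.276 × 1.608 = 2.051808.
So the original number of monthly visits was 2,382,088 ÷ 2.051808 ≈ 1,160,970.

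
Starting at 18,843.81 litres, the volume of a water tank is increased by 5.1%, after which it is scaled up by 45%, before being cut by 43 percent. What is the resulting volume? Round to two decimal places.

16,368.70 litres

Each change multiplies by a factor: 1.051 × 1.45 × 0.57 = 0.8686515.
18,843.81 × 0.8686515 = 16368.703822215 ≈ 16,368.70.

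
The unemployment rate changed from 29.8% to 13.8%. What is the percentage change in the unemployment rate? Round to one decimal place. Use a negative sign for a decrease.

-53.7%

The change is 13.8 − 29.8 = -16.0 percentage points.
Relative to the original 29.8%, that is -16.0 ÷ 29.8 ≈ -53.7%.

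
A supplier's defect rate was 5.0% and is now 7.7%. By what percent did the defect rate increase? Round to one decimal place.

The change is 7.7 − 5.0 = 2.7 percentage points.
Relative to the original 5.0%, that is 2.7 ÷ 5.0 = 54.0%.
So the defect rate rose by 54.0%.

54.0%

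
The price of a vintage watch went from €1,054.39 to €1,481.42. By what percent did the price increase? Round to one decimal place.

Change: €1,481.42 − €1,054.39 = €427.03.
Relative to the original: €427.03 ÷ €1,054.39 ≈ 40.5%.
So the price increased by 40.5%.

40.5%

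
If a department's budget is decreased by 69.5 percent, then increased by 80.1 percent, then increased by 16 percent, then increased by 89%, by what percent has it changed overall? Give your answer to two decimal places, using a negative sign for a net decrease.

20.43%

A 69.5% decrease multiplies by 0.305.
Then an 80.1% increase: 0.305 × 1.801 = 0.549305.
Then a 16% increase: 0.549305 × 1.16 = 0.6371938.
Then an 89% increase: 0.6371938 × 1.89 = 1.204296282.
Overall factor 1.204296282, i.e. 20.43%.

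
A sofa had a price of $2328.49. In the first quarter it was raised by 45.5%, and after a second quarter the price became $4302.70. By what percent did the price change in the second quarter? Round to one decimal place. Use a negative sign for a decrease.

After the first quarter: $2328.49 × 1.455 = $3387.95295.
Second-quarter multiplier: $4302.70 ÷ $3387.95295 ≈ 1.27.
That is a change of 27.0%.

27.0%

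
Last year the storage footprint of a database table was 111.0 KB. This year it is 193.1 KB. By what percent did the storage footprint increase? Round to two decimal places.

73.96%

Change: 193.1 − 111.0 = 82.1.
Relative to the original: 82.1 ÷ 111.0 ≈ 73.96%.
So the storage footprint increased by 73.96%.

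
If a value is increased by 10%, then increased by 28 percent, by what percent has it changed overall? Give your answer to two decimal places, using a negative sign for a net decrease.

40.80%

A 10% increase multiplies by 1.1.
Then a 28% increase: 1.1 × 1.28 = 1.408.
Overall factor 1.408, i.e. 40.80%.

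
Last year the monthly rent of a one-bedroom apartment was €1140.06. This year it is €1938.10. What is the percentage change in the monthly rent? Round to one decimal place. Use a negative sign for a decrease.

Change: €1938.10 − €1140.06 = €798.04.
Relative to the original: €798.04 ÷ €1140.06 ≈ 70.0%.

70.0%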